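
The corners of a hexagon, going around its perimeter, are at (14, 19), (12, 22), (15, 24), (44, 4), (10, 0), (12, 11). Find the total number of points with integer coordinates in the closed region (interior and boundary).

412

The shoelace formula gives twice the area as |(14·22 − 12·19) + (12·24 − 15·22) + (15·4 − 44·24) + (44·0 − 10·4) + (10·11 − 12·0) + (12·19 − 14·11)| = 814, so the area is 407.
Summing gcd(|Δx|,|Δy|) over the edges gives the boundary count: gcd(2,3) + gcd(3,2) + gcd(29,20) + gcd(34,4) + gcd(2,11) + gcd(2,8) = 1+1+1+2+1+2 = 8.
Pick's theorem gives I = A − B/2 + 1 = 407 − 8/2 + 1 = 404, so the closed region contains I + B = 404 + 8 = 412 lattice points.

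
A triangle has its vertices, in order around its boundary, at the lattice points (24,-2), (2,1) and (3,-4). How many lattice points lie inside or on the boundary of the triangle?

The shoelace formula gives twice the area as |(24·1 − 2·(-2)) + (2·(-4) − 3·1) + (3·(-2) − 24·(-4))| = 107, so the area is 53.5.
Summing gcd(|Δx|,|Δy|) over the edges gives the boundary count: gcd(22,3) + gcd(1,5) + gcd(21,2) = 1+1+1 = 3.
Pick's theorem gives I = A − B/2 + 1 = 53.5 − 3/2 + 1 = 53, so the closed region contains I + B = 53 + 3 = 56 lattice points.

56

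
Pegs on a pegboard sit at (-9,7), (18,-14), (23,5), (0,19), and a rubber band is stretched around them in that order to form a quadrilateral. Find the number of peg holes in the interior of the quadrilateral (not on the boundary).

The shoelace formula gives twice the area as |[(-9)·(-14) − 18·7] + [18·5 − 23·(-14)] + [23·19 − 0·5] + [0·7 − (-9)·19]| = 1020, so the area is 510.
Along each edge there are gcd(|Δx|,|Δy|)+1 lattice points, so counting each shared vertex once the boundary has gcd(27,21) + gcd(5,19) + gcd(23,14) + gcd(9,12) = 3+1+1+3 = 8.
Pick's theorem gives I = A − B/2 + 1 = 510 − 8/2 + 1 = 507.

507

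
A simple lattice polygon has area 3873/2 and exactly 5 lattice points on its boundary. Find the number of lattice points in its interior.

From Pick's theorem, I = A − B/2 + 1 = 3873/2 − 5/2 + 1 = 1935.

1935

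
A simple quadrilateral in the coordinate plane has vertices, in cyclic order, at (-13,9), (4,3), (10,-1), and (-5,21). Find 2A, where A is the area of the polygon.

324

By the shoelace formula, twice the signed area is |((-13)·3 − 4·9) + (4·(-1) − 10·3) + (10·21 − (-5)·(-1)) + ((-5)·9 − (-13)·21)| = 324, so the area is 162.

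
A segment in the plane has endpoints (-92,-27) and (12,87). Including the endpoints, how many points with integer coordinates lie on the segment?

3

The number of lattice points on a segment between lattice points is gcd(|Δx|,|Δy|) + 1 = gcd(104,114) + 1 = 2 + 1 = 3.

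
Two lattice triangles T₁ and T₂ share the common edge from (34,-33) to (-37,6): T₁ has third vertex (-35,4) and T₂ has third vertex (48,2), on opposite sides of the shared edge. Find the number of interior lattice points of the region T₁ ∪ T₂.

1543

The union is the simple quadrilateral with vertices (34,-33), (-35,4), (-37,6), (48,2) in order.
The shoelace formula gives twice the area as |(34·4 − (-35)·(-33)) + ((-35)·6 − (-37)·4) + ((-37)·2 − 48·6) + (48·(-33) − 34·2)| = 3095, so the area is 1547.5.
Summing gcd(|Δx|,|Δy|) over the edges gives the boundary count: gcd(69,37) + gcd(2,2) + gcd(85,4) + gcd(14,35) = 1+2+1+7 = 11.
By Pick's theorem I = A − B/2 + 1 = 1547.5 − 11/2 + 1 = 1543.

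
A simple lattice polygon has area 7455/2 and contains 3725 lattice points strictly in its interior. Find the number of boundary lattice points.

Pick's theorem gives A = I + B/2 − 1, so B = 2(A − I + 1) = 2(7455/2 − 3725 + 1) = 7.

7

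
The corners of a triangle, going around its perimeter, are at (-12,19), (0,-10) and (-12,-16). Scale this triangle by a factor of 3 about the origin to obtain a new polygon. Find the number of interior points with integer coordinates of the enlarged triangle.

1828

The shoelace formula gives twice the area as |((-12)·(-10) − 0·19) + (0·(-16) − (-12)·(-10)) + ((-12)·19 − (-12)·(-16))| = 420, so the area is 210.
Summing gcd(|Δx|,|Δy|) over the edges gives the boundary count: gcd(12,29) + gcd(12,6) + gcd(0,35) = 1+6+35 = 42.
Scaling by 3 multiplies the area by 3² = 9 (so the new area is 1890) and multiplies the boundary lattice-point count by 3, giving 126.
By Pick's theorem, the interior count of the dilated polygon is 1890 − 126/2 + 1 = 1828.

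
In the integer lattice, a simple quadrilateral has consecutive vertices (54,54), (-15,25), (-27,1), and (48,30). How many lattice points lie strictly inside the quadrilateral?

1458

Using the shoelace formula, 2A = |(54·25 − (-15)·54) + ((-15)·1 − (-27)·25) + ((-27)·30 − 48·1) + (48·54 − 54·30)| = 2934, so the area is 1467.
Along each edge there are gcd(|Δx|,|Δy|)+1 lattice points, so counting each shared vertex once the boundary has gcd(69,29) + gcd(12,24) + gcd(75,29) + gcd(6,24) = 1+12+1+6 = 20.
By Pick's theorem A = I + B/2 − 1, so I = 1467 − 20/2 + 1 = 1458.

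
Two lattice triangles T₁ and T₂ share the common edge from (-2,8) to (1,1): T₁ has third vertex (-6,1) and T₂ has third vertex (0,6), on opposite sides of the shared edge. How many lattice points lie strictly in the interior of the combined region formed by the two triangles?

The union is the simple quadrilateral with vertices (-2,8), (-6,1), (1,1), (0,6) in order.
The shoelace formula gives twice the area as |[(-2)·1 − (-6)·8] + [(-6)·1 − 1·1] + [1·6 − 0·1] + [0·8 − (-2)·6]| = 57, so the area is 57/2.
The number of boundary lattice points is Σ gcd(|Δx|,|Δy|) = gcd(4,7) + gcd(7,0) + gcd(1,5) + gcd(2,2) = 1+7+1+2 = 11.
By Pick's theorem I = A − B/2 + 1 = 57/2 − 11/2 + 1 = 24.

24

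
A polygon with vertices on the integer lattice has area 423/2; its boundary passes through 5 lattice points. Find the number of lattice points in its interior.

Pick's theorem A = I + B/2 − 1 rearranges to I = A − B/2 + 1 = 423/2 − 5/2 + 1 = 210.

210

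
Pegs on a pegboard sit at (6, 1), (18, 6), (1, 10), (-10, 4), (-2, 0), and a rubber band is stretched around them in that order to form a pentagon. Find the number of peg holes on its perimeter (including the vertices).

Along each edge there are gcd(|Δx|,|Δy|)+1 lattice points, so counting each shared vertex once the boundary has gcd(12,5) + gcd(17,4) + gcd(11,6) + gcd(8,4) + gcd(8,1) = 1+1+1+4+1 = 8.

8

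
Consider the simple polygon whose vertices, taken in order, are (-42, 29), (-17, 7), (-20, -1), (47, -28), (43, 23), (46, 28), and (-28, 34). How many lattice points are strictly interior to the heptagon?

By the shoelace formula, twice the signed area is |((-42)·7 − (-17)·29) + ((-17)·(-1) − (-20)·7) + ((-20)·(-28) − 47·(-1)) + (47·23 − 43·(-28)) + (43·28 − 46·23) + (46·34 − (-28)·28) + ((-28)·29 − (-42)·34)| = 6358, so the area is 3179.
Summing gcd(|Δx|,|Δy|) over the edges gives the boundary count: gcd(25,22) + gcd(3,8) + gcd(67,27) + gcd(4,51) + gcd(3,5) + gcd(74,6) + gcd(14,5) = 1+1+1+1+1+2+1 = 8.
Pick's theorem gives I = A − B/2 + 1 = 3179 − 8/2 + 1 = 3176.

3176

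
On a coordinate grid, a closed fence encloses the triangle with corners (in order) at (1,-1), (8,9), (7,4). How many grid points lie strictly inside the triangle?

12

Using the shoelace formula, 2A = |(1·9 − 8·(-1)) + (8·4 − 7·9) + (7·(-1) − 1·4)| = 25, so the area is 25/2.
The number of boundary lattice points is Σ gcd(|Δx|,|Δy|) = gcd(7,10) + gcd(1,5) + gcd(6,5) = 1+1+1 = 3.
By Pick's theorem A = I + B/2 − 1, so I = 25/2 − 3/2 + 1 = 12.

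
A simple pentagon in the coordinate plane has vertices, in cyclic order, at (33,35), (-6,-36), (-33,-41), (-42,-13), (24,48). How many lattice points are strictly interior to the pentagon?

Using the shoelace formula, 2A = |(33·(-36) − (-6)·35) + ((-6)·(-41) − (-33)·(-36)) + ((-33)·(-13) − (-42)·(-41)) + ((-42)·48 − 24·(-13)) + (24·35 − 33·48)| = 5661, so the area is 5661/2.
Summing gcd(|Δx|,|Δy|) over the edges gives the boundary count: gcd(39,71) + gcd(27,5) + gcd(9,28) + gcd(66,61) + gcd(9,13) = 1+1+1+1+1 = 5.
By Pick's theorem A = I + B/2 − 1, so I = 5661/2 − 5/2 + 1 = 2829.

2829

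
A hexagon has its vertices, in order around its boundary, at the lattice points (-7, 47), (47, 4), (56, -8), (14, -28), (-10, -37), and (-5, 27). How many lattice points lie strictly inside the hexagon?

The shoelace formula gives twice the area as |[(-7)·4 − 47·47] + [47·(-8) − 56·4] + [56·(-28) − 14·(-8)] + [14·(-37) − (-10)·(-28)] + [(-10)·27 − (-5)·(-37)] + [(-5)·47 − (-7)·27]| = 5592, so the area is 2796.
Along each edge there are gcd(|Δx|,|Δy|)+1 lattice points, so counting each shared vertex once the boundary has gcd(54,43) + gcd(9,12) + gcd(42,20) + gcd(24,9) + gcd(5,64) + gcd(2,20) = 1+3+2+3+1+2 = 12.
Pick's theorem gives I = A − B/2 + 1 = 2796 − 12/2 + 1 = 2791.

2791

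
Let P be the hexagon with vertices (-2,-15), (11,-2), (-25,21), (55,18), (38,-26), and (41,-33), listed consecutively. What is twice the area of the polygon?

Using the shoelace formula, 2A = |((-2)·(-2) − 11·(-15)) + (11·21 − (-25)·(-2)) + ((-25)·18 − 55·21) + (55·(-26) − 38·18) + (38·(-33) − 41·(-26)) + (41·(-15) − (-2)·(-33))| = 4238, so the area is 2119.

4238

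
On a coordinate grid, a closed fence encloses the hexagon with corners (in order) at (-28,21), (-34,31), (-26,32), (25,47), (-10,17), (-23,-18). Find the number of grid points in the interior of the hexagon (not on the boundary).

Using the shoelace formula, 2A = |((-28)·31 − (-34)·21) + ((-34)·32 − (-26)·31) + ((-26)·47 − 25·32) + (25·17 − (-10)·47) + ((-10)·(-18) − (-23)·17) + ((-23)·21 − (-28)·(-18))| = 1979, so the area is 989.5.
Along each edge there are gcd(|Δx|,|Δy|)+1 lattice points, so counting each shared vertex once the boundary has gcd(6,10) + gcd(8,1) + gcd(51,15) + gcd(35,30) + gcd(13,35) + gcd(5,39) = 2+1+3+5+1+1 = 13.
Pick's theorem gives I = A − B/2 + 1 = 989.5 − 13/2 + 1 = 984.

984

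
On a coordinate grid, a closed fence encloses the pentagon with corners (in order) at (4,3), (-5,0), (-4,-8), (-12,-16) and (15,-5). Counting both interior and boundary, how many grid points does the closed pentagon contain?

202

The shoelace formula gives twice the area as |[4·0 − (-5)·3] + [(-5)·(-8) − (-4)·0] + [(-4)·(-16) − (-12)·(-8)] + [(-12)·(-5) − 15·(-16)] + [15·3 − 4·(-5)]| = 388, so the area is 194.
Along each edge there are gcd(|Δx|,|Δy|)+1 lattice points, so counting each shared vertex once the boundary has gcd(9,3) + gcd(1,8) + gcd(8,8) + gcd(27,11) + gcd(11,8) = 3+1+8+1+1 = 14.
Pick's theorem gives I = A − B/2 + 1 = 194 − 14/2 + 1 = 188, so the closed region contains I + B = 188 + 14 = 202 lattice points.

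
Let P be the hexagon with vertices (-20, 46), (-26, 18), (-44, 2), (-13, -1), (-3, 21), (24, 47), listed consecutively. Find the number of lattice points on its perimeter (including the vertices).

The number of boundary lattice points is Σ gcd(|Δx|,|Δy|) = gcd(6,28) + gcd(18,16) + gcd(31,3) + gcd(10,22) + gcd(27,26) + gcd(44,1) = 2+2+1+2+1+1 = 9.

9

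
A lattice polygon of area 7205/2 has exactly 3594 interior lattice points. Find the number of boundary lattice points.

Pick's theorem gives A = I + B/2 − 1, so B = 2(A − I + 1) = 2(7205/2 − 3594 + 1) = 19.

19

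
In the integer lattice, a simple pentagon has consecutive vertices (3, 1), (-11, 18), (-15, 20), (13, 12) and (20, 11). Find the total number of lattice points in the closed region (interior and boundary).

By the shoelace formula, twice the signed area is |(3·18 − (-11)·1) + ((-11)·20 − (-15)·18) + ((-15)·12 − 13·20) + (13·11 − 20·12) + (20·1 − 3·11)| = 435, so the area is 435/2.
Along each edge there are gcd(|Δx|,|Δy|)+1 lattice points, so counting each shared vertex once the boundary has gcd(14,17) + gcd(4,2) + gcd(28,8) + gcd(7,1) + gcd(17,10) = 1+2+4+1+1 = 9.
Pick's theorem gives I = A − B/2 + 1 = 435/2 − 9/2 + 1 = 214, so the closed region contains I + B = 214 + 9 = 223 lattice points.

223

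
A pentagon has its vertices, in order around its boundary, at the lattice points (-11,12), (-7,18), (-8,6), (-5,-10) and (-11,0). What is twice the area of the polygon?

144

The shoelace formula gives twice the area as |((-11)·18 − (-7)·12) + ((-7)·6 − (-8)·18) + ((-8)·(-10) − (-5)·6) + ((-5)·0 − (-11)·(-10)) + ((-11)·12 − (-11)·0)| = 144, so the area is 72.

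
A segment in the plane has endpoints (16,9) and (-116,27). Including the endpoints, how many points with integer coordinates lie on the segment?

The number of lattice points on a segment between lattice points is gcd(|Δx|,|Δy|) + 1 = gcd(132,18) + 1 = 6 + 1 = 7.

7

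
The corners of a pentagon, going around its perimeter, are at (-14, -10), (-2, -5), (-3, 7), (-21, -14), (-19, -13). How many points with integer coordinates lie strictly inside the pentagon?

Using the shoelace formula, 2A = |((-14)·(-5) − (-2)·(-10)) + ((-2)·7 − (-3)·(-5)) + ((-3)·(-14) − (-21)·7) + ((-21)·(-13) − (-19)·(-14)) + ((-19)·(-10) − (-14)·(-13))| = 225, so the area is 225/2.
The number of boundary lattice points is Σ gcd(|Δx|,|Δy|) = gcd(12,5) + gcd(1,12) + gcd(18,21) + gcd(2,1) + gcd(5,3) = 1+1+3+1+1 = 7.
Pick's theorem gives I = A − B/2 + 1 = 225/2 − 7/2 + 1 = 110.

110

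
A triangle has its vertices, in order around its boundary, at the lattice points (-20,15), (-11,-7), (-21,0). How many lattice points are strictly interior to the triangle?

By the shoelace formula, twice the signed area is |((-20)·(-7) − (-11)·15) + ((-11)·0 − (-21)·(-7)) + ((-21)·15 − (-20)·0)| = 157, so the area is 157/2.
The number of boundary lattice points is Σ gcd(|Δx|,|Δy|) = gcd(9,22) + gcd(10,7) + gcd(1,15) = 1+1+1 = 3.
Pick's theorem gives I = A − B/2 + 1 = 157/2 − 3/2 + 1 = 78.

78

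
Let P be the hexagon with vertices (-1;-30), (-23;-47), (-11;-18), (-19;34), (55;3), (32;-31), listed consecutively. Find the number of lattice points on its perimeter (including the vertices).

9

The number of boundary lattice points is Σ gcd(|Δx|,|Δy|) = gcd(22,17) + gcd(12,29) + gcd(8,52) + gcd(74,31) + gcd(23,34) + gcd(33,1) = 1+1+4+1+1+1 = 9.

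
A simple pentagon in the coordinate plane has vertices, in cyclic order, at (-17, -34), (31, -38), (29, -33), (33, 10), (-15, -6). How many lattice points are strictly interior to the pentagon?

1748

By the shoelace formula, twice the signed area is |((-17)·(-38) − 31·(-34)) + (31·(-33) − 29·(-38)) + (29·10 − 33·(-33)) + (33·(-6) − (-15)·10) + ((-15)·(-34) − (-17)·(-6))| = 3518, so the area is 1759.
Along each edge there are gcd(|Δx|,|Δy|)+1 lattice points, so counting each shared vertex once the boundary has gcd(48,4) + gcd(2,5) + gcd(4,43) + gcd(48,16) + gcd(2,28) = 4+1+1+16+2 = 24.
By Pick's theorem A = I + B/2 − 1, so I = 1759 − 24/2 + 1 = 1748.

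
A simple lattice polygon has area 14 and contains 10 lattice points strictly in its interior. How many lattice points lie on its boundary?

Pick's theorem gives A = I + B/2 − 1, so B = 2(A − I + 1) = 2(14 − 10 + 1) = 10.

10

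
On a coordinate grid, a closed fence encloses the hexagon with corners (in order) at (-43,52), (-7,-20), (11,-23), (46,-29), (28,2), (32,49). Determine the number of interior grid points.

4142

Using the shoelace formula, 2A = |[(-43)·(-20) − (-7)·52] + [(-7)·(-23) − 11·(-20)] + [11·(-29) − 46·(-23)] + [46·2 − 28·(-29)] + [28·49 − 32·2] + [32·52 − (-43)·49]| = 8327, so the area is 8327/2.
Summing gcd(|Δx|,|Δy|) over the edges gives the boundary count: gcd(36,72) + gcd(18,3) + gcd(35,6) + gcd(18,31) + gcd(4,47) + gcd(75,3) = 36+3+1+1+1+3 = 45.
By Pick's theorem A = I + B/2 − 1, so I = 8327/2 − 45/2 + 1 = 4142.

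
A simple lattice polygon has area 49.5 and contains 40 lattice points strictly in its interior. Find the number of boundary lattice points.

Pick's theorem gives A = I + B/2 − 1, so B = 2(A − I + 1) = 2(49.5 − 40 + 1) = 21.

21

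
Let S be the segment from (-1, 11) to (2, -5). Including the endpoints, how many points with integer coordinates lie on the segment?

2

The number of lattice points on a segment between lattice points is gcd(|Δx|,|Δy|) + 1 = gcd(3,16) + 1 = 1 + 1 = 2.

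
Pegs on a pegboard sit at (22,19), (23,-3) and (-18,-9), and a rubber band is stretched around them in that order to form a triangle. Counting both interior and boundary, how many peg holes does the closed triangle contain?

By the shoelace formula, twice the signed area is |(22·(-3) − 23·19) + (23·(-9) − (-18)·(-3)) + ((-18)·19 − 22·(-9))| = 908, so the area is 454.
Summing gcd(|Δx|,|Δy|) over the edges gives the boundary count: gcd(1,22) + gcd(41,6) + gcd(40,28) = 1+1+4 = 6.
Pick's theorem gives I = A − B/2 + 1 = 454 − 6/2 + 1 = 452, so the closed region contains I + B = 452 + 6 = 458 lattice points.

458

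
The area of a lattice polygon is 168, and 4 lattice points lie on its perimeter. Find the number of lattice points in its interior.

Pick's theorem A = I + B/2 − 1 rearranges to I = A − B/2 + 1 = 168 − 4/2 + 1 = 167.

167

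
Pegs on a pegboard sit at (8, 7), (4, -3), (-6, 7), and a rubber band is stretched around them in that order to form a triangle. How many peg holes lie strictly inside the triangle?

58

By the shoelace formula, twice the signed area is |[8·(-3) − 4·7] + [4·7 − (-6)·(-3)] + [(-6)·7 − 8·7]| = 140, so the area is 70.
Summing gcd(|Δx|,|Δy|) over the edges gives the boundary count: gcd(4,10) + gcd(10,10) + gcd(14,0) = 2+10+14 = 26.
By Pick's theorem A = I + B/2 − 1, so I = 70 − 26/2 + 1 = 58.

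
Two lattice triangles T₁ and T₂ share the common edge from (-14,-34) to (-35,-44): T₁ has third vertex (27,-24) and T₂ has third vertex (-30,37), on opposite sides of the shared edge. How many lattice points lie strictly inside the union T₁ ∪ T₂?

The union is the simple quadrilateral with vertices (-14,-34), (27,-24), (-35,-44), (-30,37) in order.
The shoelace formula gives twice the area as |((-14)·(-24) − 27·(-34)) + (27·(-44) − (-35)·(-24)) + ((-35)·37 − (-30)·(-44)) + ((-30)·(-34) − (-14)·37)| = 1851, so the area is 925.5.
The number of boundary lattice points is Σ gcd(|Δx|,|Δy|) = gcd(41,10) + gcd(62,20) + gcd(5,81) + gcd(16,71) = 1+2+1+1 = 5.
By Pick's theorem I = A − B/2 + 1 = 925.5 − 5/2 + 1 = 924.

924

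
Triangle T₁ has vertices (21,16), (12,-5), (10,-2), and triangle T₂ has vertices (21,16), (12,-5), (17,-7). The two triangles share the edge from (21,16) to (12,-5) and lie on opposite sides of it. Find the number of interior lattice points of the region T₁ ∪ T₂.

The union is the simple quadrilateral with vertices (21,16), (10,-2), (12,-5), (17,-7) in order.
By the shoelace formula, twice the signed area is |[21·(-2) − 10·16] + [10·(-5) − 12·(-2)] + [12·(-7) − 17·(-5)] + [17·16 − 21·(-7)]| = 192, so the area is 96.
Summing gcd(|Δx|,|Δy|) over the edges gives the boundary count: gcd(11,18) + gcd(2,3) + gcd(5,2) + gcd(4,23) = 1+1+1+1 = 4.
By Pick's theorem I = A − B/2 + 1 = 96 − 4/2 + 1 = 95.

95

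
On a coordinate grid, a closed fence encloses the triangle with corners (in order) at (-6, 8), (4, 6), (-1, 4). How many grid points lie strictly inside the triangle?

14

The shoelace formula gives twice the area as |[(-6)·6 − 4·8] + [4·4 − (-1)·6] + [(-1)·8 − (-6)·4]| = 30, so the area is 15.
The number of boundary lattice points is Σ gcd(|Δx|,|Δy|) = gcd(10,2) + gcd(5,2) + gcd(5,4) = 2+1+1 = 4.
By Pick's theorem A = I + B/2 − 1, so I = 15 − 4/2 + 1 = 14.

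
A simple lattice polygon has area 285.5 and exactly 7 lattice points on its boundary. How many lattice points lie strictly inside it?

Pick's theorem A = I + B/2 − 1 rearranges to I = A − B/2 + 1 = 285.5 − 7/2 + 1 = 283.

283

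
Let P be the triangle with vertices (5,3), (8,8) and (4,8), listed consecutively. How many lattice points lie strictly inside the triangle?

The shoelace formula gives twice the area as |[5·8 − 8·3] + [8·8 − 4·8] + [4·3 − 5·8]| = 20, so the area is 10.
Along each edge there are gcd(|Δx|,|Δy|)+1 lattice points, so counting each shared vertex once the boundary has gcd(3,5) + gcd(4,0) + gcd(1,5) = 1+4+1 = 6.
Pick's theorem gives I = A − B/2 + 1 = 10 − 6/2 + 1 = 8.

8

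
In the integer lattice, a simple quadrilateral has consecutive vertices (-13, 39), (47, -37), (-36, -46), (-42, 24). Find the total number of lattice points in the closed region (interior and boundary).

Using the shoelace formula, 2A = |((-13)·(-37) − 47·39) + (47·(-46) − (-36)·(-37)) + ((-36)·24 − (-42)·(-46)) + ((-42)·39 − (-13)·24)| = 8968, so the area is 4484.
Along each edge there are gcd(|Δx|,|Δy|)+1 lattice points, so counting each shared vertex once the boundary has gcd(60,76) + gcd(83,9) + gcd(6,70) + gcd(29,15) = 4+1+2+1 = 8.
Pick's theorem gives I = A − B/2 + 1 = 4484 − 8/2 + 1 = 4481, so the closed region contains I + B = 4481 + 8 = 4489 lattice points.

4489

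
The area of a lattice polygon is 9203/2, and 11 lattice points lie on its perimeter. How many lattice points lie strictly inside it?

Pick's theorem A = I + B/2 − 1 rearranges to I = A − B/2 + 1 = 9203/2 − 11/2 + 1 = 4597.

4597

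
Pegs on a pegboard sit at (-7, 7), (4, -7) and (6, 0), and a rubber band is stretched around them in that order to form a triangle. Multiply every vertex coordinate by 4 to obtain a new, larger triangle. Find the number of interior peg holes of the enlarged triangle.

The shoelace formula gives twice the area as |((-7)·(-7) − 4·7) + (4·0 − 6·(-7)) + (6·7 − (-7)·0)| = 105, so the area is 52.5.
The number of boundary lattice points is Σ gcd(|Δx|,|Δy|) = gcd(11,14) + gcd(2,7) + gcd(13,7) = 1+1+1 = 3.
Scaling by 4 multiplies the area by 4² = 16 (so the new area is 840) and multiplies the boundary lattice-point count by 4, giving 12.
By Pick's theorem, the interior count of the dilated polygon is 840 − 12/2 + 1 = 835.

835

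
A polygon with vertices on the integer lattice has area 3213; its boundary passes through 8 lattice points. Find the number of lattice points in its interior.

3210

Pick's theorem A = I + B/2 − 1 rearranges to I = A − B/2 + 1 = 3213 − 8/2 + 1 = 3210.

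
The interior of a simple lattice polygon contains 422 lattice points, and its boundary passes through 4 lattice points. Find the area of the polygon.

423

By Pick's theorem, A = I + B/2 − 1 = 422 + 4/2 − 1 = 423.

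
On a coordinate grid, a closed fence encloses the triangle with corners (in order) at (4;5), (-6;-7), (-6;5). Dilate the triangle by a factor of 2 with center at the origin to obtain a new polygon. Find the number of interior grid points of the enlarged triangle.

The shoelace formula gives twice the area as |(4·(-7) − (-6)·5) + ((-6)·5 − (-6)·(-7)) + ((-6)·5 − 4·5)| = 120, so the area is 60.
Summing gcd(|Δx|,|Δy|) over the edges gives the boundary count: gcd(10,12) + gcd(0,12) + gcd(10,0) = 2+12+10 = 24.
Scaling by 2 multiplies the area by 2² = 4 (so the new area is 240) and multiplies the boundary lattice-point count by 2, giving 48.
By Pick's theorem, the interior count of the dilated polygon is 240 − 48/2 + 1 = 217.

217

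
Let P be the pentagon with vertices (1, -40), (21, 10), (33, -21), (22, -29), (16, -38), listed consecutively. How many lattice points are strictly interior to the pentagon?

By the shoelace formula, twice the signed area is |(1·10 − 21·(-40)) + (21·(-21) − 33·10) + (33·(-29) − 22·(-21)) + (22·(-38) − 16·(-29)) + (16·(-40) − 1·(-38))| = 1390, so the area is 695.
The number of boundary lattice points is Σ gcd(|Δx|,|Δy|) = gcd(20,50) + gcd(12,31) + gcd(11,8) + gcd(6,9) + gcd(15,2) = 10+1+1+3+1 = 16.
By Pick's theorem A = I + B/2 − 1, so I = 695 − 16/2 + 1 = 688.

688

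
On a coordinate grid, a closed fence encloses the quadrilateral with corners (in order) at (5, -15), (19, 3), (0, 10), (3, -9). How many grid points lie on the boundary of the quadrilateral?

6

Summing gcd(|Δx|,|Δy|) over the edges gives the boundary count: gcd(14,18) + gcd(19,7) + gcd(3,19) + gcd(2,6) = 2+1+1+2 = 6.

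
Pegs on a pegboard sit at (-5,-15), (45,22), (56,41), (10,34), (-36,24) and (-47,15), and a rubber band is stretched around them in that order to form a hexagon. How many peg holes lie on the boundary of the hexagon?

Along each edge there are gcd(|Δx|,|Δy|)+1 lattice points, so counting each shared vertex once the boundary has gcd(50,37) + gcd(11,19) + gcd(46,7) + gcd(46,10) + gcd(11,9) + gcd(42,30) = 1+1+1+2+1+6 = 12.

12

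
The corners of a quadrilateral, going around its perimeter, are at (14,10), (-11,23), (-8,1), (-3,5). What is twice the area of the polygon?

468

The shoelace formula gives twice the area as |[14·23 − (-11)·10] + [(-11)·1 − (-8)·23] + [(-8)·5 − (-3)·1] + [(-3)·10 − 14·5]| = 468, so the area is 234.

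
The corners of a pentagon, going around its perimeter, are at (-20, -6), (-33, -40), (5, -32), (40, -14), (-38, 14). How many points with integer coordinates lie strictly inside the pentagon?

By the shoelace formula, twice the signed area is |[(-20)·(-40) − (-33)·(-6)] + [(-33)·(-32) − 5·(-40)] + [5·(-14) − 40·(-32)] + [40·14 − (-38)·(-14)] + [(-38)·(-6) − (-20)·14]| = 3604, so the area is 1802.
The number of boundary lattice points is Σ gcd(|Δx|,|Δy|) = gcd(13,34) + gcd(38,8) + gcd(35,18) + gcd(78,28) + gcd(18,20) = 1+2+1+2+2 = 8.
By Pick's theorem A = I + B/2 − 1, so I = 1802 − 8/2 + 1 = 1799.

1799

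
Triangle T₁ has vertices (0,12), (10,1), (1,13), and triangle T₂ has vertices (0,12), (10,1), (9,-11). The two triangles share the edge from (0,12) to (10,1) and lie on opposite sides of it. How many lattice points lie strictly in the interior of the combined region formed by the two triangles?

74

The union is the simple quadrilateral with vertices (0,12), (1,13), (10,1), (9,-11) in order.
The shoelace formula gives twice the area as |(0·13 − 1·12) + (1·1 − 10·13) + (10·(-11) − 9·1) + (9·12 − 0·(-11))| = 152, so the area is 76.
Along each edge there are gcd(|Δx|,|Δy|)+1 lattice points, so counting each shared vertex once the boundary has gcd(1,1) + gcd(9,12) + gcd(1,12) + gcd(9,23) = 1+3+1+1 = 6.
By Pick's theorem I = A − B/2 + 1 = 76 − 6/2 + 1 = 74.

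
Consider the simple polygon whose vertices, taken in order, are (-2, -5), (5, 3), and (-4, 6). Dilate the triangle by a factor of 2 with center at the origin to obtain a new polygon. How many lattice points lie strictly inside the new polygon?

By the shoelace formula, twice the signed area is |((-2)·3 − 5·(-5)) + (5·6 − (-4)·3) + ((-4)·(-5) − (-2)·6)| = 93, so the area is 93/2.
Summing gcd(|Δx|,|Δy|) over the edges gives the boundary count: gcd(7,8) + gcd(9,3) + gcd(2,11) = 1+3+1 = 5.
Scaling by 2 multiplies the area by 2² = 4 (so the new area is 186) and multiplies the boundary lattice-point count by 2, giving 10.
By Pick's theorem, the interior count of the dilated polygon is 186 − 10/2 + 1 = 182.

182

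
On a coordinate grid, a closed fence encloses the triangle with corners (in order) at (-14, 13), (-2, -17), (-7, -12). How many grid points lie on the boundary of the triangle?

The number of boundary lattice points is Σ gcd(|Δx|,|Δy|) = gcd(12,30) + gcd(5,5) + gcd(7,25) = 6+5+1 = 12.

12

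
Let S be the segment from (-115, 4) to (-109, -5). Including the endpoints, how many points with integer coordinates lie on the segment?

4

The number of lattice points on a segment between lattice points is gcd(|Δx|,|Δy|) + 1 = gcd(6,9) + 1 = 3 + 1 = 4.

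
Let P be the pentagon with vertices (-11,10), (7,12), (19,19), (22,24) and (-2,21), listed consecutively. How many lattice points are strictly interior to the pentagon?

Using the shoelace formula, 2A = |((-11)·12 − 7·10) + (7·19 − 19·12) + (19·24 − 22·19) + (22·21 − (-2)·24) + ((-2)·10 − (-11)·21)| = 462, so the area is 231.
Summing gcd(|Δx|,|Δy|) over the edges gives the boundary count: gcd(18,2) + gcd(12,7) + gcd(3,5) + gcd(24,3) + gcd(9,11) = 2+1+1+3+1 = 8.
Pick's theorem gives I = A − B/2 + 1 = 231 − 8/2 + 1 = 228.

228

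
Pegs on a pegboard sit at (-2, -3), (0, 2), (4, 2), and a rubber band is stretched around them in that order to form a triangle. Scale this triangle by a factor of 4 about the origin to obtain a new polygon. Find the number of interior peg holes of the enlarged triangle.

By the shoelace formula, twice the signed area is |((-2)·2 − 0·(-3)) + (0·2 − 4·2) + (4·(-3) − (-2)·2)| = 20, so the area is 10.
Along each edge there are gcd(|Δx|,|Δy|)+1 lattice points, so counting each shared vertex once the boundary has gcd(2,5) + gcd(4,0) + gcd(6,5) = 1+4+1 = 6.
Scaling by 4 multiplies the area by 4² = 16 (so the new area is 160) and multiplies the boundary lattice-point count by 4, giving 24.
By Pick's theorem, the interior count of the dilated polygon is 160 − 24/2 + 1 = 149.

149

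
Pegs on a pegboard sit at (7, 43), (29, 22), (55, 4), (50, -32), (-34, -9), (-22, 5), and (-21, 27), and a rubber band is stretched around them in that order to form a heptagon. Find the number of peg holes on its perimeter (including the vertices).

The number of boundary lattice points is Σ gcd(|Δx|,|Δy|) = gcd(22,21) + gcd(26,18) + gcd(5,36) + gcd(84,23) + gcd(12,14) + gcd(1,22) + gcd(28,16) = 1+2+1+1+2+1+4 = 12.

12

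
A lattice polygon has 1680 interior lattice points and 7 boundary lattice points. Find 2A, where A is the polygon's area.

By Pick's theorem, A = I + B/2 − 1 = 1680 + 7/2 − 1 = 3365/2.
Hence 2A = 3365.

3365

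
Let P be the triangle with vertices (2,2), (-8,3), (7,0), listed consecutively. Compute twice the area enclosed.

15

The shoelace formula gives twice the area as |[2·3 − (-8)·2] + [(-8)·0 − 7·3] + [7·2 − 2·0]| = 15, so the area is 7.5.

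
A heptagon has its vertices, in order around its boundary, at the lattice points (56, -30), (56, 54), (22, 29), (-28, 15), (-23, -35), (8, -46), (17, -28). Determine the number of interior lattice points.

By the shoelace formula, twice the signed area is |(56·54 − 56·(-30)) + (56·29 − 22·54) + (22·15 − (-28)·29) + ((-28)·(-35) − (-23)·15) + ((-23)·(-46) − 8·(-35)) + (8·(-28) − 17·(-46)) + (17·(-30) − 56·(-28))| = 10561, so the area is 5280.5.
Along each edge there are gcd(|Δx|,|Δy|)+1 lattice points, so counting each shared vertex once the boundary has gcd(0,84) + gcd(34,25) + gcd(50,14) + gcd(5,50) + gcd(31,11) + gcd(9,18) + gcd(39,2) = 84+1+2+5+1+9+1 = 103.
By Pick's theorem A = I + B/2 − 1, so I = 5280.5 − 103/2 + 1 = 5230.

5230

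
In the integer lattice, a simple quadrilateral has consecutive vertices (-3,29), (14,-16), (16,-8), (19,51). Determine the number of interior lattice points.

717

The shoelace formula gives twice the area as |[(-3)·(-16) − 14·29] + [14·(-8) − 16·(-16)] + [16·51 − 19·(-8)] + [19·29 − (-3)·51]| = 1458, so the area is 729.
Along each edge there are gcd(|Δx|,|Δy|)+1 lattice points, so counting each shared vertex once the boundary has gcd(17,45) + gcd(2,8) + gcd(3,59) + gcd(22,22) = 1+2+1+22 = 26.
Pick's theorem gives I = A − B/2 + 1 = 729 − 26/2 + 1 = 717.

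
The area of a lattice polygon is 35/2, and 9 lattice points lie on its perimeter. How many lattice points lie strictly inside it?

From Pick's theorem, I = A − B/2 + 1 = 35/2 − 9/2 + 1 = 14.

14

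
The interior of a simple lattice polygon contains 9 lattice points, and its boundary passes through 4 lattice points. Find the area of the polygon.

10

Pick's theorem states A = I + B/2 − 1, so A = 9 + 4/2 − 1 = 10.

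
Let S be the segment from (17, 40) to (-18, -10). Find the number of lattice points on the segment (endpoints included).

6

The number of lattice points on a segment between lattice points is gcd(|Δx|,|Δy|) + 1 = gcd(35,50) + 1 = 5 + 1 = 6.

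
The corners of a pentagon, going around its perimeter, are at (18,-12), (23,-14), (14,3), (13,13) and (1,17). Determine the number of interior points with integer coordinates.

By the shoelace formula, twice the signed area is |[18·(-14) − 23·(-12)] + [23·3 − 14·(-14)] + [14·13 − 13·3] + [13·17 − 1·13] + [1·(-12) − 18·17]| = 322, so the area is 161.
The number of boundary lattice points is Σ gcd(|Δx|,|Δy|) = gcd(5,2) + gcd(9,17) + gcd(1,10) + gcd(12,4) + gcd(17,29) = 1+1+1+4+1 = 8.
By Pick's theorem A = I + B/2 − 1, so I = 161 − 8/2 + 1 = 158.

158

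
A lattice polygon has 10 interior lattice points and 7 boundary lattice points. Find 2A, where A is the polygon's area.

By Pick's theorem, A = I + B/2 − 1 = 10 + 7/2 − 1 = 25/2.
Hence 2A = 25.

25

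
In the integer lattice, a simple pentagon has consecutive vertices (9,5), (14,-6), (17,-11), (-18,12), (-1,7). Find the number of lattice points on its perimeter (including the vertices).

6

Summing gcd(|Δx|,|Δy|) over the edges gives the boundary count: gcd(5,11) + gcd(3,5) + gcd(35,23) + gcd(17,5) + gcd(10,2) = 1+1+1+1+2 = 6.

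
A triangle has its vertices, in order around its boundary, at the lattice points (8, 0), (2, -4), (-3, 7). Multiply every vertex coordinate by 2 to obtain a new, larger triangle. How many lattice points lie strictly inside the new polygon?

169

The shoelace formula gives twice the area as |(8·(-4) − 2·0) + (2·7 − (-3)·(-4)) + ((-3)·0 − 8·7)| = 86, so the area is 43.
Along each edge there are gcd(|Δx|,|Δy|)+1 lattice points, so counting each shared vertex once the boundary has gcd(6,4) + gcd(5,11) + gcd(11,7) = 2+1+1 = 4.
Scaling by 2 multiplies the area by 2² = 4 (so the new area is 172) and multiplies the boundary lattice-point count by 2, giving 8.
By Pick's theorem, the interior count of the dilated polygon is 172 − 8/2 + 1 = 169.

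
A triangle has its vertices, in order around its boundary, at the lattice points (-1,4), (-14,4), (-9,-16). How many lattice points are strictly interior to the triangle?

Using the shoelace formula, 2A = |[(-1)·4 − (-14)·4] + [(-14)·(-16) − (-9)·4] + [(-9)·4 − (-1)·(-16)]| = 260, so the area is 130.
Summing gcd(|Δx|,|Δy|) over the edges gives the boundary count: gcd(13,0) + gcd(5,20) + gcd(8,20) = 13+5+4 = 22.
Pick's theorem gives I = A − B/2 + 1 = 130 − 22/2 + 1 = 120.

120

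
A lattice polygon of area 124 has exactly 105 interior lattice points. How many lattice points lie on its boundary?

Pick's theorem gives A = I + B/2 − 1, so B = 2(A − I + 1) = 2(124 − 105 + 1) = 40.

40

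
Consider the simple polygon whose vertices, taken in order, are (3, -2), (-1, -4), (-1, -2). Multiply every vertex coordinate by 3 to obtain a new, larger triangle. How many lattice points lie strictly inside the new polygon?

The shoelace formula gives twice the area as |[3·(-4) − (-1)·(-2)] + [(-1)·(-2) − (-1)·(-4)] + [(-1)·(-2) − 3·(-2)]| = 8, so the area is 4.
The number of boundary lattice points is Σ gcd(|Δx|,|Δy|) = gcd(4,2) + gcd(0,2) + gcd(4,0) = 2+2+4 = 8.
Scaling by 3 multiplies the area by 3² = 9 (so the new area is 36) and multiplies the boundary lattice-point count by 3, giving 24.
By Pick's theorem, the interior count of the dilated polygon is 36 − 24/2 + 1 = 25.

25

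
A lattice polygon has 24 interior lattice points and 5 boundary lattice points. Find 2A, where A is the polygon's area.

51

By Pick's theorem, A = I + B/2 − 1 = 24 + 5/2 − 1 = 51/2.
Hence 2A = 51.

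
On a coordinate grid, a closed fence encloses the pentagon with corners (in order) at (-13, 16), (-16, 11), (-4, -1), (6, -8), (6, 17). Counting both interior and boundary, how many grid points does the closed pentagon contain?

The shoelace formula gives twice the area as |[(-13)·11 − (-16)·16] + [(-16)·(-1) − (-4)·11] + [(-4)·(-8) − 6·(-1)] + [6·17 − 6·(-8)] + [6·16 − (-13)·17]| = 678, so the area is 339.
Along each edge there are gcd(|Δx|,|Δy|)+1 lattice points, so counting each shared vertex once the boundary has gcd(3,5) + gcd(12,12) + gcd(10,7) + gcd(0,25) + gcd(19,1) = 1+12+1+25+1 = 40.
Pick's theorem gives I = A − B/2 + 1 = 339 − 40/2 + 1 = 320, so the closed region contains I + B = 320 + 40 = 360 lattice points.

360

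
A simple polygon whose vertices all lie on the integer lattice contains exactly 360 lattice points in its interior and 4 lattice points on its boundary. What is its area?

Pick's theorem states A = I + B/2 − 1, so A = 360 + 4/2 − 1 = 361.

361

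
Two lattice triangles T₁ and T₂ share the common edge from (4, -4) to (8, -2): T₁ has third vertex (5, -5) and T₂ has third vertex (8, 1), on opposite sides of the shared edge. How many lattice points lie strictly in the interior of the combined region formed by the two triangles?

6

The union is the simple quadrilateral with vertices (4, -4), (5, -5), (8, -2), (8, 1) in order.
Using the shoelace formula, 2A = |(4·(-5) − 5·(-4)) + (5·(-2) − 8·(-5)) + (8·1 − 8·(-2)) + (8·(-4) − 4·1)| = 18, so the area is 9.
Along each edge there are gcd(|Δx|,|Δy|)+1 lattice points, so counting each shared vertex once the boundary has gcd(1,1) + gcd(3,3) + gcd(0,3) + gcd(4,5) = 1+3+3+1 = 8.
By Pick's theorem I = A − B/2 + 1 = 9 − 8/2 + 1 = 6.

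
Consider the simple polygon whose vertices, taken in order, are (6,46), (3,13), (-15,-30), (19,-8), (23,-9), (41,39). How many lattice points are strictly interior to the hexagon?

Using the shoelace formula, 2A = |[6·13 − 3·46] + [3·(-30) − (-15)·13] + [(-15)·(-8) − 19·(-30)] + [19·(-9) − 23·(-8)] + [23·39 − 41·(-9)] + [41·46 − 6·39]| = 3666, so the area is 1833.
Summing gcd(|Δx|,|Δy|) over the edges gives the boundary count: gcd(3,33) + gcd(18,43) + gcd(34,22) + gcd(4,1) + gcd(18,48) + gcd(35,7) = 3+1+2+1+6+7 = 20.
By Pick's theorem A = I + B/2 − 1, so I = 1833 − 20/2 + 1 = 1824.

1824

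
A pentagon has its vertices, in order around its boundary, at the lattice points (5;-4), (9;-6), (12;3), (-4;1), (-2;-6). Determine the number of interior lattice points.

By the shoelace formula, twice the signed area is |[5·(-6) − 9·(-4)] + [9·3 − 12·(-6)] + [12·1 − (-4)·3] + [(-4)·(-6) − (-2)·1] + [(-2)·(-4) − 5·(-6)]| = 193, so the area is 193/2.
Summing gcd(|Δx|,|Δy|) over the edges gives the boundary count: gcd(4,2) + gcd(3,9) + gcd(16,2) + gcd(2,7) + gcd(7,2) = 2+3+2+1+1 = 9.
By Pick's theorem A = I + B/2 − 1, so I = 193/2 − 9/2 + 1 = 93.

93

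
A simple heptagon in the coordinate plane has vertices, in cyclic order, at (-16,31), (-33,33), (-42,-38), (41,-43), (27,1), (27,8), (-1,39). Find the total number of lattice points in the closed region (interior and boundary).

4780

Using the shoelace formula, 2A = |((-16)·33 − (-33)·31) + ((-33)·(-38) − (-42)·33) + ((-42)·(-43) − 41·(-38)) + (41·1 − 27·(-43)) + (27·8 − 27·1) + (27·39 − (-1)·8) + ((-1)·31 − (-16)·39)| = 9544, so the area is 4772.
Summing gcd(|Δx|,|Δy|) over the edges gives the boundary count: gcd(17,2) + gcd(9,71) + gcd(83,5) + gcd(14,44) + gcd(0,7) + gcd(28,31) + gcd(15,8) = 1+1+1+2+7+1+1 = 14.
Pick's theorem gives I = A − B/2 + 1 = 4772 − 14/2 + 1 = 4766, so the closed region contains I + B = 4766 + 14 = 4780 lattice points.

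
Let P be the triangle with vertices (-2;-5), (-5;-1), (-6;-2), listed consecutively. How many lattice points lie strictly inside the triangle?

Using the shoelace formula, 2A = |[(-2)·(-1) − (-5)·(-5)] + [(-5)·(-2) − (-6)·(-1)] + [(-6)·(-5) − (-2)·(-2)]| = 7, so the area is 3.5.
Summing gcd(|Δx|,|Δy|) over the edges gives the boundary count: gcd(3,4) + gcd(1,1) + gcd(4,3) = 1+1+1 = 3.
By Pick's theorem A = I + B/2 − 1, so I = 3.5 − 3/2 + 1 = 3.

3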